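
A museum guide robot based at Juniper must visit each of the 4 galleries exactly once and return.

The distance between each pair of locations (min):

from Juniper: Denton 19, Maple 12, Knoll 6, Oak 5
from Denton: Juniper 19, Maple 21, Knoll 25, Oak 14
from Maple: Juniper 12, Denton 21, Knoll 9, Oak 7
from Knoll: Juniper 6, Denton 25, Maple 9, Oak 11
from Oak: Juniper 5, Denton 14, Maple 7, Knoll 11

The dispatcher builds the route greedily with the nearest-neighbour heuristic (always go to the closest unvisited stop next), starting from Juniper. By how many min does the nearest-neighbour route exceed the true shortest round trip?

Excess over optimum: 10 min.

Juniper: Oak=5, Knoll=6, Maple=12, Denton=19 ⇒ Oak
Oak: Maple=7, Knoll=11, Denton=14 ⇒ Maple
Maple: Knoll=9, Denton=21 ⇒ Knoll
Knoll: Denton=25 ⇒ Denton
NN route Juniper → Oak → Maple → Knoll → Denton → Juniper costs 65.
Optimal: Juniper → Denton → Oak → Maple → Knoll → Juniper costs 55 (by enumerating all 12 distinct tours).
Excess = 65 − 55 = 10.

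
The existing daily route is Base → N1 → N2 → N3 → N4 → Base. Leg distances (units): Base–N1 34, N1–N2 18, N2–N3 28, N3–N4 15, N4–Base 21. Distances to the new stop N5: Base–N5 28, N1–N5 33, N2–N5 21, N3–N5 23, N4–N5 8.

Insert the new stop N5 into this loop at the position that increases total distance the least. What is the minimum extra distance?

Adding 15 by placing N5 on the N4–Base leg.

Insertion cost between consecutive stops i–j is d(i,N5) + d(N5,j) − d(i,j):
  between Base and N1: 28 + 33 − 34 = 27
  between N1 and N2: 33 + 21 − 18 = 36
  between N2 and N3: 21 + 23 − 28 = 16
  between N3 and N4: 23 + 8 − 15 = 16
  between N4 and Base: 8 + 28 − 21 = 15
Cheapest insertion is between N4 and Base, adding 15.
New total = 116 + 15 = 131.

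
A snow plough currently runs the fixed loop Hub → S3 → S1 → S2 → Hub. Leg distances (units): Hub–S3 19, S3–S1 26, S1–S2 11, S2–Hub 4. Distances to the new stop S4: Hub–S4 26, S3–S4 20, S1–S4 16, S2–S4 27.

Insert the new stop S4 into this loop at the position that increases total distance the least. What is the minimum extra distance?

Insertion cost between consecutive stops i–j is d(i,S4) + d(S4,j) − d(i,j):
  between Hub and S3: 26 + 20 − 19 = 27
  between S3 and S1: 20 + 16 − 26 = 10
  between S1 and S2: 16 + 27 − 11 = 32
  between S2 and Hub: 27 + 26 − 4 = 49
Cheapest insertion is between S3 and S1, adding 10.
New total = 60 + 10 = 70.

Minimum extra distance: 10, inserting S4 between S3 and S1.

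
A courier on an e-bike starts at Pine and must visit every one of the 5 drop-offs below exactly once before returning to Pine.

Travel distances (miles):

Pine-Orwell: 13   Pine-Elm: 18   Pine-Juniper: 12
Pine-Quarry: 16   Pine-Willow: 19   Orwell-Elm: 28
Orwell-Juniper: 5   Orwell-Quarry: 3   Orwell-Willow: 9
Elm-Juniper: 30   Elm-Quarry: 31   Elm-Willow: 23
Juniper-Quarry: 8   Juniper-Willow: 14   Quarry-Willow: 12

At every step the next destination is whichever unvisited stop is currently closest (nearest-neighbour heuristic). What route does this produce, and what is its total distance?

From Pine: distances to unvisited — Juniper=12, Orwell=13, Quarry=16, Elm=18, Willow=19. Nearest is Juniper (12).
From Juniper: distances to unvisited — Orwell=5, Quarry=8, Willow=14, Elm=30. Nearest is Orwell (5).
From Orwell: distances to unvisited — Quarry=3, Willow=9, Elm=28. Nearest is Quarry (3).
From Quarry: distances to unvisited — Willow=12, Elm=31. Nearest is Willow (12).
From Willow: distances to unvisited — Elm=23. Nearest is Elm (23).
Return Elm→Pine: 18.
Total = 12 + 5 + 3 + 12 + 23 + 18 = 73.

Nearest-neighbour total = 73 miles; route Pine → Juniper → Orwell → Quarry → Willow → Elm → Pine.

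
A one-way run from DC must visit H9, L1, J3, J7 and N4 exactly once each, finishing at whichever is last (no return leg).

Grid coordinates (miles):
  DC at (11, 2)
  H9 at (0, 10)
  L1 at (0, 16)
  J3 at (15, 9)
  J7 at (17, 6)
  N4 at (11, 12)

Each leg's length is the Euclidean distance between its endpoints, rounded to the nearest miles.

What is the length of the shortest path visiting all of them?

33 miles — the minimum one-way total.

There are 5! = 120 possible orderings.
DC→H9→L1→J3→J7→N4: 14+6+17+4+8 = 49
DC→H9→L1→J3→N4→J7: 14+6+17+5+8 = 50
DC→H9→L1→J7→J3→N4: 14+6+20+4+5 = 49
DC→H9→L1→J7→N4→J3: 14+6+20+8+5 = 53
DC→H9→L1→N4→J3→J7: 14+6+12+5+4 = 41
DC→H9→L1→N4→J7→J3: 14+6+12+8+4 = 44
DC→H9→J3→L1→J7→N4: 14+15+17+20+8 = 74
DC→H9→J3→L1→N4→J7: 14+15+17+12+8 = 66
DC→H9→J3→J7→L1→N4: 14+15+4+20+12 = 65
DC→H9→J3→J7→N4→L1: 14+15+4+8+12 = 53
DC→H9→J3→N4→L1→J7: 14+15+5+12+20 = 66
DC→H9→J3→N4→J7→L1: 14+15+5+8+20 = 62
DC→H9→J7→L1→J3→N4: 14+17+20+17+5 = 73
DC→H9→J7→L1→N4→J3: 14+17+20+12+5 = 68
… (106 more)
DC→J7→J3→N4→H9→L1: 7+4+5+11+6 = 33  ← best
The minimum is 33.
One shortest path: DC → J7 → J3 → N4 → H9 → L1.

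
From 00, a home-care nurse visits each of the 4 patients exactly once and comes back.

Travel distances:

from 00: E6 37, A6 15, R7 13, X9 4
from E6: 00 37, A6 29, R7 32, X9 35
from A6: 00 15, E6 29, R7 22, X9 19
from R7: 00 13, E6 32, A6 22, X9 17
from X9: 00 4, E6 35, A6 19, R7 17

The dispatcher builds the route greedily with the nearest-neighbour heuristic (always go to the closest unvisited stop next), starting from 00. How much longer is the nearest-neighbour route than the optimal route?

The nearest-neighbour route is 12 longer than optimal.

00: X9=4, R7=13, A6=15, E6=37 ⇒ X9
X9: R7=17, A6=19, E6=35 ⇒ R7
R7: A6=22, E6=32 ⇒ A6
A6: E6=29 ⇒ E6
NN route 00 → X9 → R7 → A6 → E6 → 00 costs 109.
Optimal: 00 → A6 → E6 → R7 → X9 → 00 costs 97 (by enumerating all 12 distinct tours).
Excess = 109 − 97 = 12.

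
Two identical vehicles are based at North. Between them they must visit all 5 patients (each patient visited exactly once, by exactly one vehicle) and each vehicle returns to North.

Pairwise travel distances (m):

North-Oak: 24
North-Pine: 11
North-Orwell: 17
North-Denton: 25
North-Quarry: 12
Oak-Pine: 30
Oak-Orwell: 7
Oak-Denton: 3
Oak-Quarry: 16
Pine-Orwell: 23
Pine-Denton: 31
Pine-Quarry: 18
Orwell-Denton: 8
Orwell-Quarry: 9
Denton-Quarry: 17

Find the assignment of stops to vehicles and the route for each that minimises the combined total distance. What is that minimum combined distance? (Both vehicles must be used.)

There are 2^4 − 1 = 15 ways to divide the 5 stops into two non-empty groups. For each, the best each vehicle can do is its own shortest tour through its group:
  {Oak} + {Pine, Orwell, Denton, Quarry}: 48 + 71 = 119
  {Pine} + {Oak, Orwell, Denton, Quarry}: 22 + 56 = 78
  {Oak, Pine} + {Orwell, Denton, Quarry}: 65 + 54 = 119
  {Orwell} + {Oak, Pine, Denton, Quarry}: 34 + 73 = 107
  {Oak, Orwell} + {Pine, Denton, Quarry}: 48 + 71 = 119
  {Pine, Orwell} + {Oak, Denton, Quarry}: 51 + 56 = 107
  … (15 splits in total)
Best: vehicle 1 North → Pine → North = 22; vehicle 2 North → Oak → Denton → Orwell → Quarry → North = 56; combined 78.

Minimum combined distance: 78 m.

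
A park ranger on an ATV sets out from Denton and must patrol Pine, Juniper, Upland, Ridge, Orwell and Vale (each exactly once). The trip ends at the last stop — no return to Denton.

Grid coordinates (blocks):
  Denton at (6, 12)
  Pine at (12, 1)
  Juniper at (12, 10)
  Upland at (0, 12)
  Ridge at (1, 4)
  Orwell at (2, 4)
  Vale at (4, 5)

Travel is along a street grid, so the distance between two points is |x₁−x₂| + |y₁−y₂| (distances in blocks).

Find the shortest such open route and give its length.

There are 6! = 720 possible orderings.
Denton - Pine - Juniper - Upland - Ridge - Orwell - Vale: 17+9+14+9+1+3 = 53
Denton - Pine - Juniper - Upland - Ridge - Vale - Orwell: 17+9+14+9+4+3 = 56
Denton - Pine - Juniper - Upland - Orwell - Ridge - Vale: 17+9+14+10+1+4 = 55
Denton - Pine - Juniper - Upland - Orwell - Vale - Ridge: 17+9+14+10+3+4 = 57
Denton - Pine - Juniper - Upland - Vale - Ridge - Orwell: 17+9+14+11+4+1 = 56
Denton - Pine - Juniper - Upland - Vale - Orwell - Ridge: 17+9+14+11+3+1 = 55
Denton - Pine - Juniper - Ridge - Upland - Orwell - Vale: 17+9+17+9+10+3 = 65
Denton - Pine - Juniper - Ridge - Upland - Vale - Orwell: 17+9+17+9+11+3 = 66
… (712 more)
Denton - Upland - Ridge - Orwell - Vale - Pine - Juniper: 6+9+1+3+12+9 = 40  ← best
The minimum is 40.
One shortest path: Denton → Upland → Ridge → Orwell → Vale → Pine → Juniper.

Shortest open route: 40 blocks.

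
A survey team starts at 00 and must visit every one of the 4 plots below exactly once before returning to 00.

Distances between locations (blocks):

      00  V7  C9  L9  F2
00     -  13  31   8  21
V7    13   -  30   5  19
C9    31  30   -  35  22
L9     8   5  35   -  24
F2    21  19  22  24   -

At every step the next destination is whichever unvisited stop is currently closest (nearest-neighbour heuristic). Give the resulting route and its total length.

From 00: distances to unvisited — L9=8, V7=13, F2=21, C9=31. Nearest is L9 (8).
From L9: distances to unvisited — V7=5, F2=24, C9=35. Nearest is V7 (5).
From V7: distances to unvisited — F2=19, C9=30. Nearest is F2 (19).
From F2: distances to unvisited — C9=22. Nearest is C9 (22).
Return C9→00: 31.
Total = 8 + 5 + 19 + 22 + 31 = 85.

Nearest-neighbour total = 85 blocks; route 00 → L9 → V7 → F2 → C9 → 00.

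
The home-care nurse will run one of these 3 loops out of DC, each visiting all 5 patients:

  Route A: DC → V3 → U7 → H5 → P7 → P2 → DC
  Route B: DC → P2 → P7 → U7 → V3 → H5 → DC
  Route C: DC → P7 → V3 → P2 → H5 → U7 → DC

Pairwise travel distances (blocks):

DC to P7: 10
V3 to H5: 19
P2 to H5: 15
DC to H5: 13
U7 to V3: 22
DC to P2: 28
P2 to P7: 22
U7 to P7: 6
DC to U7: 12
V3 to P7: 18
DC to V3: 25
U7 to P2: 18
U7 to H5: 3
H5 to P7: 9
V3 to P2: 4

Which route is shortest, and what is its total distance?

62 blocks — Route C is the shortest.

Route A: 25 + 22 + 3 + 9 + 22 + 28 = 109
Route B: 28 + 22 + 6 + 22 + 19 + 13 = 110
Route C: 10 + 18 + 4 + 15 + 3 + 12 = 62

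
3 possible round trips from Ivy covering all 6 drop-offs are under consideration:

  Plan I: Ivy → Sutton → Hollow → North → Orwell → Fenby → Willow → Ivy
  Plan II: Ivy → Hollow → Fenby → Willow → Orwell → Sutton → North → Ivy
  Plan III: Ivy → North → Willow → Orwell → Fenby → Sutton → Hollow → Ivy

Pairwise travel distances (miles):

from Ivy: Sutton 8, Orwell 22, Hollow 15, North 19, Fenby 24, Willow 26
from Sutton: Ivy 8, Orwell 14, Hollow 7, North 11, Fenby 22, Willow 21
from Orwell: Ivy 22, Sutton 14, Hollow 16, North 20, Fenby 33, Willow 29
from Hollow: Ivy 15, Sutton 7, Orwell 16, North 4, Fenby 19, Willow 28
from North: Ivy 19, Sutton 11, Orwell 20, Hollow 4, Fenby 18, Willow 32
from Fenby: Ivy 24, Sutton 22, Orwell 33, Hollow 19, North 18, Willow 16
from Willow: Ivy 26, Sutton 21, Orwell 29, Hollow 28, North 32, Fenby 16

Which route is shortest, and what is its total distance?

Shortest is Plan I, total 114 miles.

Plan I: 8 + 7 + 4 + 20 + 33 + 16 + 26 = 114
Plan II: 15 + 19 + 16 + 29 + 14 + 11 + 19 = 123
Plan III: 19 + 32 + 29 + 33 + 22 + 7 + 15 = 157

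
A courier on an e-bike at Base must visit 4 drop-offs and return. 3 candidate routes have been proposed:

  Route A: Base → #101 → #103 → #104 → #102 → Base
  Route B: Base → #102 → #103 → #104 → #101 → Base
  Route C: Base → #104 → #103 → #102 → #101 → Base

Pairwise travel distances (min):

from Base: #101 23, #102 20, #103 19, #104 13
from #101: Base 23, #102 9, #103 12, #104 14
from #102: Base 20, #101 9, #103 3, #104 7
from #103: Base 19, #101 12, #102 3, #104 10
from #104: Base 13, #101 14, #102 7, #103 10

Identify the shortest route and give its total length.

58 min — Route C is the shortest.

Route A: 23 + 12 + 10 + 7 + 20 = 72
Route B: 20 + 3 + 10 + 14 + 23 = 70
Route C: 13 + 10 + 3 + 9 + 23 = 58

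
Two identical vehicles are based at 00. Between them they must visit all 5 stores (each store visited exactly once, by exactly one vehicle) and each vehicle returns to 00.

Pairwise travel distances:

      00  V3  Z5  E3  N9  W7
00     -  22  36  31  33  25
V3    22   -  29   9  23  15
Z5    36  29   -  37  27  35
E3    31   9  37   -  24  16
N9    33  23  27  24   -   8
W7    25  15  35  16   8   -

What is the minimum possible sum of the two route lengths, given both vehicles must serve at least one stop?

Minimum combined distance: 158.

Try each way of splitting the stops between the two vehicles (each non-empty) and, for each split, find the best tour for each vehicle:
  {V3} + {Z5, E3, N9, W7}: 44 + 118 = 162
  {Z5} + {V3, E3, N9, W7}: 72 + 88 = 160
  {V3, Z5} + {E3, N9, W7}: 87 + 88 = 175
  {E3} + {V3, Z5, N9, W7}: 62 + 108 = 170
  {V3, E3} + {Z5, N9, W7}: 62 + 96 = 158
  {Z5, E3} + {V3, N9, W7}: 104 + 78 = 182
  … (15 splits in total)
Best: vehicle 1 00 → V3 → E3 → 00 = 62; vehicle 2 00 → Z5 → N9 → W7 → 00 = 96; combined 158.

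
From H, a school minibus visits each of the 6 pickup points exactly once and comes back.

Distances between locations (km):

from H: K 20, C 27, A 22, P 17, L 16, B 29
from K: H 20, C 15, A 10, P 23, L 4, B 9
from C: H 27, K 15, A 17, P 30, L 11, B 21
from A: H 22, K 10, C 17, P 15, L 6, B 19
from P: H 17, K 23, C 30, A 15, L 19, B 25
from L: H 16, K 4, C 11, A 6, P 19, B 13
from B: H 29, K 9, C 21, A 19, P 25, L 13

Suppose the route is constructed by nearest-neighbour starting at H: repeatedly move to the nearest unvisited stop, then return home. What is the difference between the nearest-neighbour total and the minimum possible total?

From H: L=16, P=17, K=20, A=22, C=27, B=29 → choose L (16).
From L: K=4, A=6, C=11, B=13, P=19 → choose K (4).
From K: B=9, A=10, C=15, P=23 → choose B (9).
From B: A=19, C=21, P=25 → choose A (19).
From A: P=15, C=17 → choose P (15).
From P: C=30 → choose C (30).
NN route H → L → K → B → A → P → C → H costs 120.
Optimal: H → K → B → C → L → A → P → H costs 99 (by enumerating all 360 distinct tours).
Excess = 120 − 99 = 21.

Excess over optimum: 21 km.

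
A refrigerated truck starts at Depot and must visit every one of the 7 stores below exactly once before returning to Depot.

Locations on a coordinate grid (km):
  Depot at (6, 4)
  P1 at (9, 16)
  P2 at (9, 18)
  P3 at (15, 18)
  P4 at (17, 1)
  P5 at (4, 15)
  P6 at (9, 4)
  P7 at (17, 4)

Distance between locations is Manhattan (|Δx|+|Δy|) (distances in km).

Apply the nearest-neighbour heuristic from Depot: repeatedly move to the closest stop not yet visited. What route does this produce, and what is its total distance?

Depot → [P6:3 / P7:11 / P5:13 / P4:14 / P1:15 / P2:17 / P3:23] → P6 (3)
P6 → [P7:8 / P4:11 / P1:12 / P2:14 / P5:16 / P3:20] → P7 (8)
P7 → [P4:3 / P3:16 / P1:20 / P2:22 / P5:24] → P4 (3)
P4 → [P3:19 / P1:23 / P2:25 / P5:27] → P3 (19)
P3 → [P2:6 / P1:8 / P5:14] → P2 (6)
P2 → [P1:2 / P5:8] → P1 (2)
P1 → [P5:6] → P5 (6)
Return P5→Depot: 13.
Total = 3 + 8 + 3 + 19 + 6 + 2 + 6 + 13 = 60.

Total distance 60 km via the nearest-neighbour route Depot → P6 → P7 → P4 → P3 → P2 → P1 → P5 → Depot.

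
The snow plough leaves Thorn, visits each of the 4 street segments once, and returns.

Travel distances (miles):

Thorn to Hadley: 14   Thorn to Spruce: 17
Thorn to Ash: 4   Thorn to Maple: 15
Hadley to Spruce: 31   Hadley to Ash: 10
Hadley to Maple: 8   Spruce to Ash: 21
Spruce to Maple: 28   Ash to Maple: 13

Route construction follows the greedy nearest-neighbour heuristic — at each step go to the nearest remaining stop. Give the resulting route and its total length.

67 miles along Thorn → Ash → Hadley → Maple → Spruce → Thorn.

From Thorn: distances to unvisited — Ash=4, Hadley=14, Maple=15, Spruce=17. Nearest is Ash (4).
From Ash: distances to unvisited — Hadley=10, Maple=13, Spruce=21. Nearest is Hadley (10).
From Hadley: distances to unvisited — Maple=8, Spruce=31. Nearest is Maple (8).
From Maple: distances to unvisited — Spruce=28. Nearest is Spruce (28).
Return Spruce→Thorn: 17.
Total = 4 + 10 + 8 + 28 + 17 = 67.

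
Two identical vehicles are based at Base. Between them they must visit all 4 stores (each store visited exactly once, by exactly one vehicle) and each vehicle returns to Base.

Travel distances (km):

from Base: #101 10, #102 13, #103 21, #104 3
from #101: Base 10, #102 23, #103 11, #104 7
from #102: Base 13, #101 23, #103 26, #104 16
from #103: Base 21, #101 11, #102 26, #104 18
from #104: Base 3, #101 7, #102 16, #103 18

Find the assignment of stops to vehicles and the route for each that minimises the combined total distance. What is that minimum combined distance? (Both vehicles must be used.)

There are 2^3 − 1 = 7 ways to divide the 4 stops into two non-empty groups. For each, the best each vehicle can do is its own shortest tour through its group:
  {#101} + {#102, #103, #104}: 20 + 60 = 80
  {#102} + {#101, #103, #104}: 26 + 42 = 68
  {#101, #102} + {#103, #104}: 46 + 42 = 88
  {#103} + {#101, #102, #104}: 42 + 46 = 88
  {#101, #103} + {#102, #104}: 42 + 32 = 74
  {#102, #103} + {#101, #104}: 60 + 20 = 80
  … (7 splits in total)
  {#101, #102, #103} + {#104}: 60 + 6 = 66  ← best
Best: vehicle 1 Base → #101 → #103 → #102 → Base = 60; vehicle 2 Base → #104 → Base = 6; combined 66.

Minimum combined distance: 66 km.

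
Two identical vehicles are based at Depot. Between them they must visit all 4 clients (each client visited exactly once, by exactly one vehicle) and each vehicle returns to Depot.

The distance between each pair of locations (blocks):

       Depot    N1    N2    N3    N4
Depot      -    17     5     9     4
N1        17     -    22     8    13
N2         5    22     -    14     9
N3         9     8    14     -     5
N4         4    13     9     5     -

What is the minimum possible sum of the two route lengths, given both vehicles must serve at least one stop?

Check every non-empty split of the stops between the two vehicles; for each half take its own optimal tour:
  {N1} + {N2, N3, N4}: 34 + 28 = 62
  {N2} + {N1, N3, N4}: 10 + 34 = 44
  {N1, N2} + {N3, N4}: 44 + 18 = 62
  {N3} + {N1, N2, N4}: 18 + 44 = 62
  {N1, N3} + {N2, N4}: 34 + 18 = 52
  {N2, N3} + {N1, N4}: 28 + 34 = 62
  … (7 splits in total)
Best: vehicle 1 Depot → N2 → Depot = 10; vehicle 2 Depot → N1 → N3 → N4 → Depot = 34; combined 44.

44 blocks — the smallest possible combined total.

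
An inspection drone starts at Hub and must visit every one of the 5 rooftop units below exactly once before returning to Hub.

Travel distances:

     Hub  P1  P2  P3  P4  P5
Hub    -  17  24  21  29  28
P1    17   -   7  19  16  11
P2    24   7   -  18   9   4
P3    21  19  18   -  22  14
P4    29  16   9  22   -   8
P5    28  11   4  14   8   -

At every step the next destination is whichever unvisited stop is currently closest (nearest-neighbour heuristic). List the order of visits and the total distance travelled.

Total distance 79 via the nearest-neighbour route Hub → P1 → P2 → P5 → P4 → P3 → Hub.

At Hub the remaining stops are P1 17, P3 21, P2 24, P5 28, P4 29; go to P1.
At P1 the remaining stops are P2 7, P5 11, P4 16, P3 19; go to P2.
At P2 the remaining stops are P5 4, P4 9, P3 18; go to P5.
At P5 the remaining stops are P4 8, P3 14; go to P4.
At P4 the remaining stops are P3 22; go to P3.
Return P3→Hub: 21.
Total = 17 + 7 + 4 + 8 + 22 + 21 = 79.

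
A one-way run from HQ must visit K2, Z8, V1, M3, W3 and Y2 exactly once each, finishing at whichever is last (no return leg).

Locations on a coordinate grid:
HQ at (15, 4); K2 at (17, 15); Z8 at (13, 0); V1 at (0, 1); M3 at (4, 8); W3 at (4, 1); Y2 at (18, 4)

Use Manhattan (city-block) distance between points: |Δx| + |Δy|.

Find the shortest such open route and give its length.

There are 6! = 720 possible orderings.
HQ - K2 - Z8 - V1 - M3 - W3 - Y2: 13+19+14+11+7+17 = 81
HQ - K2 - Z8 - V1 - M3 - Y2 - W3: 13+19+14+11+18+17 = 92
HQ - K2 - Z8 - V1 - W3 - M3 - Y2: 13+19+14+4+7+18 = 75
HQ - K2 - Z8 - V1 - W3 - Y2 - M3: 13+19+14+4+17+18 = 85
HQ - K2 - Z8 - V1 - Y2 - M3 - W3: 13+19+14+21+18+7 = 92
HQ - K2 - Z8 - V1 - Y2 - W3 - M3: 13+19+14+21+17+7 = 91
HQ - K2 - Z8 - M3 - V1 - W3 - Y2: 13+19+17+11+4+17 = 81
HQ - K2 - Z8 - M3 - V1 - Y2 - W3: 13+19+17+11+21+17 = 98
… (712 more)
HQ - Y2 - Z8 - V1 - W3 - M3 - K2: 3+9+14+4+7+20 = 57  ← best
The minimum is 57.
One shortest path: HQ → Y2 → Z8 → V1 → W3 → M3 → K2.

57 — the minimum one-way total.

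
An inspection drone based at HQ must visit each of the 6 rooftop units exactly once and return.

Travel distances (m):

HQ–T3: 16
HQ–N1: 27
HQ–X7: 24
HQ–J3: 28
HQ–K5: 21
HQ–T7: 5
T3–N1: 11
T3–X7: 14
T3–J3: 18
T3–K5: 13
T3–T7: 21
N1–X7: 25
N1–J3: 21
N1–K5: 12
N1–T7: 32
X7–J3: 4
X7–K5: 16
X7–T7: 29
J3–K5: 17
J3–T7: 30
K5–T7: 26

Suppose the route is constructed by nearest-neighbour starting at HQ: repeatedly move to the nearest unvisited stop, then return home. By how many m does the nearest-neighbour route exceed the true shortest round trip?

The nearest-neighbour route is 3 m longer than optimal.

From HQ: T7=5, T3=16, K5=21, X7=24, N1=27, J3=28 → choose T7 (5).
From T7: T3=21, K5=26, X7=29, J3=30, N1=32 → choose T3 (21).
From T3: N1=11, K5=13, X7=14, J3=18 → choose N1 (11).
From N1: K5=12, J3=21, X7=25 → choose K5 (12).
From K5: X7=16, J3=17 → choose X7 (16).
From X7: J3=4 → choose J3 (4).
NN route HQ → T7 → T3 → N1 → K5 → X7 → J3 → HQ costs 97.
Optimal: HQ → T3 → N1 → K5 → X7 → J3 → T7 → HQ costs 94 (by enumerating all 360 distinct tours).
Excess = 97 − 94 = 3.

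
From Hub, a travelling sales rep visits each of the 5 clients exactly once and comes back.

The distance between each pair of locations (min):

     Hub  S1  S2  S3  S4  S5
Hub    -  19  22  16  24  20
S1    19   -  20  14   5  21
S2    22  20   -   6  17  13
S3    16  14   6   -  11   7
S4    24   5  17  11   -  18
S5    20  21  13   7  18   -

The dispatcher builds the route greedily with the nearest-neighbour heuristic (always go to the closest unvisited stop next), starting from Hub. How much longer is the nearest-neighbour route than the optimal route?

Hub: S3=16, S1=19, S5=20, S2=22, S4=24 ⇒ S3
S3: S2=6, S5=7, S4=11, S1=14 ⇒ S2
S2: S5=13, S4=17, S1=20 ⇒ S5
S5: S4=18, S1=21 ⇒ S4
S4: S1=5 ⇒ S1
NN route Hub → S3 → S2 → S5 → S4 → S1 → Hub costs 77.
Optimal: Hub → S1 → S4 → S2 → S3 → S5 → Hub costs 74 (by enumerating all 60 distinct tours).
Excess = 77 − 74 = 3.

3 min longer than the optimal tour.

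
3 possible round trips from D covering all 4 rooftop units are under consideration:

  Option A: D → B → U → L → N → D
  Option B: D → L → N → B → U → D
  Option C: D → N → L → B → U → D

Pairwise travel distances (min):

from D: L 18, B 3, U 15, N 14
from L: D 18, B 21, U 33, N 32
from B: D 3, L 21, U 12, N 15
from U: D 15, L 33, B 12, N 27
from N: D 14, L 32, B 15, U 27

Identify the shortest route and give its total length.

Option A: 3 + 12 + 33 + 32 + 14 = 94
Option B: 18 + 32 + 15 + 12 + 15 = 92
Option C: 14 + 32 + 21 + 12 + 15 = 94

92 min — Option B is the shortest.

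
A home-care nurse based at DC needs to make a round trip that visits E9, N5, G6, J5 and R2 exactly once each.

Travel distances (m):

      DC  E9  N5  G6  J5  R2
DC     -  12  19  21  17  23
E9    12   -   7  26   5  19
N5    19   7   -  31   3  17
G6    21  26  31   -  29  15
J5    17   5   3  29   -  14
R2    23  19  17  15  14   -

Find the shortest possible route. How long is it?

With 5 stops there are 5!/2 = 60 distinct round trips (a route and its reverse cost the same).
DC→E9→N5→G6→J5→R2→DC: 12+7+31+29+14+23 = 116
DC→E9→N5→G6→R2→J5→DC: 12+7+31+15+14+17 = 96
DC→E9→N5→J5→G6→R2→DC: 12+7+3+29+15+23 = 89
DC→E9→N5→J5→R2→G6→DC: 12+7+3+14+15+21 = 72
DC→E9→N5→R2→G6→J5→DC: 12+7+17+15+29+17 = 97
DC→E9→N5→R2→J5→G6→DC: 12+7+17+14+29+21 = 100
DC→E9→G6→N5→J5→R2→DC: 12+26+31+3+14+23 = 109
DC→E9→G6→N5→R2→J5→DC: 12+26+31+17+14+17 = 117
DC→E9→G6→J5→N5→R2→DC: 12+26+29+3+17+23 = 110
DC→E9→G6→J5→R2→N5→DC: 12+26+29+14+17+19 = 117
DC→E9→G6→R2→N5→J5→DC: 12+26+15+17+3+17 = 90
DC→E9→G6→R2→J5→N5→DC: 12+26+15+14+3+19 = 89
DC→E9→J5→N5→G6→R2→DC: 12+5+3+31+15+23 = 89
DC→E9→J5→N5→R2→G6→DC: 12+5+3+17+15+21 = 73
… (46 more)
The minimum is 72.
One optimal route: DC → E9 → N5 → J5 → R2 → G6 → DC (or its reverse).

Minimum total distance: 72 m.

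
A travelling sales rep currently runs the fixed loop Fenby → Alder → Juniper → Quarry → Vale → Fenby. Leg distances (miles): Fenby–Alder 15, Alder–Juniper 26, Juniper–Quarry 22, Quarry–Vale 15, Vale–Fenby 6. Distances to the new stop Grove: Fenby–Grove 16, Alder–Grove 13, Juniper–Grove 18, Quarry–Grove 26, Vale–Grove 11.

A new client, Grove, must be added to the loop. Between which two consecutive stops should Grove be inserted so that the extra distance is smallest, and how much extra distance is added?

Insertion cost between consecutive stops i–j is d(i,Grove) + d(Grove,j) − d(i,j):
  between Fenby and Alder: 16 + 13 − 15 = 14
  between Alder and Juniper: 13 + 18 − 26 = 5
  between Juniper and Quarry: 18 + 26 − 22 = 22
  between Quarry and Vale: 26 + 11 − 15 = 22
  between Vale and Fenby: 11 + 16 − 6 = 21
Cheapest insertion is between Alder and Juniper, adding 5.
New total = 84 + 5 = 89.

Minimum extra distance: 5 miles, inserting Grove between Alder and Juniper.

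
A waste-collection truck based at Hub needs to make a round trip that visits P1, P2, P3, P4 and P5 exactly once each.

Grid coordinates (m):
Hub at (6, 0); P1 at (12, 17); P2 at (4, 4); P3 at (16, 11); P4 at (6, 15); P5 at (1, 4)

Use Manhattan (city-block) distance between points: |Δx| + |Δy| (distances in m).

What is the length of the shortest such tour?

Shortest round trip = 64 m.

With 5 stops there are 5!/2 = 60 distinct round trips (a route and its reverse cost the same).
Hub - P1 - P2 - P3 - P4 - P5 - Hub: 23+21+19+14+16+9 = 102
Hub - P1 - P2 - P3 - P5 - P4 - Hub: 23+21+19+22+16+15 = 116
Hub - P1 - P2 - P4 - P3 - P5 - Hub: 23+21+13+14+22+9 = 102
Hub - P1 - P2 - P4 - P5 - P3 - Hub: 23+21+13+16+22+21 = 116
Hub - P1 - P2 - P5 - P3 - P4 - Hub: 23+21+3+22+14+15 = 98
Hub - P1 - P2 - P5 - P4 - P3 - Hub: 23+21+3+16+14+21 = 98
Hub - P1 - P3 - P2 - P4 - P5 - Hub: 23+10+19+13+16+9 = 90
Hub - P1 - P3 - P2 - P5 - P4 - Hub: 23+10+19+3+16+15 = 86
Hub - P1 - P3 - P4 - P2 - P5 - Hub: 23+10+14+13+3+9 = 72
Hub - P1 - P3 - P4 - P5 - P2 - Hub: 23+10+14+16+3+6 = 72
Hub - P1 - P3 - P5 - P2 - P4 - Hub: 23+10+22+3+13+15 = 86
Hub - P1 - P3 - P5 - P4 - P2 - Hub: 23+10+22+16+13+6 = 90
Hub - P1 - P4 - P2 - P3 - P5 - Hub: 23+8+13+19+22+9 = 94
Hub - P1 - P4 - P2 - P5 - P3 - Hub: 23+8+13+3+22+21 = 90
… (46 more)
Hub - P2 - P5 - P3 - P1 - P4 - Hub: 6+3+22+10+8+15 = 64  ← best
The minimum is 64.
One optimal route: Hub → P2 → P5 → P3 → P1 → P4 → Hub (or its reverse).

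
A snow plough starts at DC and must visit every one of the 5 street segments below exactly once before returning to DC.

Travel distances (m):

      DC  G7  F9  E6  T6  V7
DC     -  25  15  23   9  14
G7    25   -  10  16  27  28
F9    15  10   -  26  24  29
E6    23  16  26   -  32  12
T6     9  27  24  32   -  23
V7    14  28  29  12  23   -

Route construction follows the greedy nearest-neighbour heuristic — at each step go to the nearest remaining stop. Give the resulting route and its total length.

Total distance 85 m via the nearest-neighbour route DC → T6 → V7 → E6 → G7 → F9 → DC.

At DC the remaining stops are T6 9, V7 14, F9 15, E6 23, G7 25; go to T6.
At T6 the remaining stops are V7 23, F9 24, G7 27, E6 32; go to V7.
At V7 the remaining stops are E6 12, G7 28, F9 29; go to E6.
At E6 the remaining stops are G7 16, F9 26; go to G7.
At G7 the remaining stops are F9 10; go to F9.
Return F9→DC: 15.
Total = 9 + 23 + 12 + 16 + 10 + 15 = 85.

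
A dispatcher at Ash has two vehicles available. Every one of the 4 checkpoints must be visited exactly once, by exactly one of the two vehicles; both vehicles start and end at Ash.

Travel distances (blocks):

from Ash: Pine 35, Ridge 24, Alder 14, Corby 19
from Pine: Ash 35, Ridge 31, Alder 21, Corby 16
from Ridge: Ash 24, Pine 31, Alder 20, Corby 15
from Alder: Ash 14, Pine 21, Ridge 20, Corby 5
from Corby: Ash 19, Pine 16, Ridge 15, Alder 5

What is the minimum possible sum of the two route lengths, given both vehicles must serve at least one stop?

Check every non-empty split of the stops between the two vehicles; for each half take its own optimal tour:
  {Pine} + {Ridge, Alder, Corby}: 70 + 58 = 128
  {Ridge} + {Pine, Alder, Corby}: 48 + 70 = 118
  {Pine, Ridge} + {Alder, Corby}: 90 + 38 = 128
  {Alder} + {Pine, Ridge, Corby}: 28 + 90 = 118
  {Pine, Alder} + {Ridge, Corby}: 70 + 58 = 128
  {Ridge, Alder} + {Pine, Corby}: 58 + 70 = 128
  … (7 splits in total)
Best: vehicle 1 Ash → Ridge → Ash = 48; vehicle 2 Ash → Pine → Corby → Alder → Ash = 70; combined 118.

Minimum combined distance: 118 blocks.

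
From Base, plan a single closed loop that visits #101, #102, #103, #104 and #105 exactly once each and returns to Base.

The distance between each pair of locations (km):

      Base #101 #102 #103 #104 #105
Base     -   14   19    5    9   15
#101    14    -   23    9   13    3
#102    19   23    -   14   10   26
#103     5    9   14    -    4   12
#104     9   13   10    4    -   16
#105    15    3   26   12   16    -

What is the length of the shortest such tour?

With 5 stops there are 5!/2 = 60 distinct round trips (a route and its reverse cost the same).
Base - #101 - #102 - #103 - #104 - #105 - Base: 14+23+14+4+16+15 = 86
Base - #101 - #102 - #103 - #105 - #104 - Base: 14+23+14+12+16+9 = 88
Base - #101 - #102 - #104 - #103 - #105 - Base: 14+23+10+4+12+15 = 78
Base - #101 - #102 - #104 - #105 - #103 - Base: 14+23+10+16+12+5 = 80
Base - #101 - #102 - #105 - #103 - #104 - Base: 14+23+26+12+4+9 = 88
Base - #101 - #102 - #105 - #104 - #103 - Base: 14+23+26+16+4+5 = 88
Base - #101 - #103 - #102 - #104 - #105 - Base: 14+9+14+10+16+15 = 78
Base - #101 - #103 - #102 - #105 - #104 - Base: 14+9+14+26+16+9 = 88
Base - #101 - #103 - #104 - #102 - #105 - Base: 14+9+4+10+26+15 = 78
Base - #101 - #103 - #104 - #105 - #102 - Base: 14+9+4+16+26+19 = 88
Base - #101 - #103 - #105 - #102 - #104 - Base: 14+9+12+26+10+9 = 80
Base - #101 - #103 - #105 - #104 - #102 - Base: 14+9+12+16+10+19 = 80
Base - #101 - #104 - #102 - #103 - #105 - Base: 14+13+10+14+12+15 = 78
Base - #101 - #104 - #102 - #105 - #103 - Base: 14+13+10+26+12+5 = 80
… (46 more)
Base - #102 - #104 - #103 - #101 - #105 - Base: 19+10+4+9+3+15 = 60  ← best
The minimum is 60.
One optimal route: Base → #102 → #104 → #103 → #101 → #105 → Base (or its reverse).

60 km — the shortest possible round trip.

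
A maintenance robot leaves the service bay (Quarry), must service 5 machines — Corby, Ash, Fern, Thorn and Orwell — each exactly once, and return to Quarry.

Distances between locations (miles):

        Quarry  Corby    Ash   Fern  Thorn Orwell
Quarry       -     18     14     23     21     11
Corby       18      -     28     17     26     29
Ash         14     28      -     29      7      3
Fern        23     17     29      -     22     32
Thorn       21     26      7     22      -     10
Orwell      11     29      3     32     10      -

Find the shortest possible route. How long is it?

78 miles — the shortest possible round trip.

Quarry - Corby - Ash - Fern - Thorn - Orwell - Quarry: 18+28+29+22+10+11 = 118
Quarry - Corby - Ash - Fern - Orwell - Thorn - Quarry: 18+28+29+32+10+21 = 138
Quarry - Corby - Ash - Thorn - Fern - Orwell - Quarry: 18+28+7+22+32+11 = 118
Quarry - Corby - Ash - Thorn - Orwell - Fern - Quarry: 18+28+7+10+32+23 = 118
Quarry - Corby - Ash - Orwell - Fern - Thorn - Quarry: 18+28+3+32+22+21 = 124
Quarry - Corby - Ash - Orwell - Thorn - Fern - Quarry: 18+28+3+10+22+23 = 104
Quarry - Corby - Fern - Ash - Thorn - Orwell - Quarry: 18+17+29+7+10+11 = 92
Quarry - Corby - Fern - Ash - Orwell - Thorn - Quarry: 18+17+29+3+10+21 = 98
Quarry - Corby - Fern - Thorn - Ash - Orwell - Quarry: 18+17+22+7+3+11 = 78
Quarry - Corby - Fern - Thorn - Orwell - Ash - Quarry: 18+17+22+10+3+14 = 84
Quarry - Corby - Fern - Orwell - Ash - Thorn - Quarry: 18+17+32+3+7+21 = 98
Quarry - Corby - Fern - Orwell - Thorn - Ash - Quarry: 18+17+32+10+7+14 = 98
Quarry - Corby - Thorn - Ash - Fern - Orwell - Quarry: 18+26+7+29+32+11 = 123
Quarry - Corby - Thorn - Ash - Orwell - Fern - Quarry: 18+26+7+3+32+23 = 109
… (46 more)
The minimum is 78.
One optimal route: Quarry → Corby → Fern → Thorn → Ash → Orwell → Quarry (or its reverse).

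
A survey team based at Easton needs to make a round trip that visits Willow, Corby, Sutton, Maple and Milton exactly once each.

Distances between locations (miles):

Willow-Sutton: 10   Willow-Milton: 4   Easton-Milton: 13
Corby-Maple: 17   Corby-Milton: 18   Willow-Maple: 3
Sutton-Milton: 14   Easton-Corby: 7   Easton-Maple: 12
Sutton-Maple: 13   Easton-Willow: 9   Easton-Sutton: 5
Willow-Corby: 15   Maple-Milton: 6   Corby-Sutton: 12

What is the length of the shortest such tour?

Minimum total distance: 49 miles.

Easton - Willow - Corby - Sutton - Maple - Milton - Easton: 9+15+12+13+6+13 = 68
Easton - Willow - Corby - Sutton - Milton - Maple - Easton: 9+15+12+14+6+12 = 68
Easton - Willow - Corby - Maple - Sutton - Milton - Easton: 9+15+17+13+14+13 = 81
Easton - Willow - Corby - Maple - Milton - Sutton - Easton: 9+15+17+6+14+5 = 66
Easton - Willow - Corby - Milton - Sutton - Maple - Easton: 9+15+18+14+13+12 = 81
Easton - Willow - Corby - Milton - Maple - Sutton - Easton: 9+15+18+6+13+5 = 66
Easton - Willow - Sutton - Corby - Maple - Milton - Easton: 9+10+12+17+6+13 = 67
Easton - Willow - Sutton - Corby - Milton - Maple - Easton: 9+10+12+18+6+12 = 67
Easton - Willow - Sutton - Maple - Corby - Milton - Easton: 9+10+13+17+18+13 = 80
Easton - Willow - Sutton - Maple - Milton - Corby - Easton: 9+10+13+6+18+7 = 63
Easton - Willow - Sutton - Milton - Corby - Maple - Easton: 9+10+14+18+17+12 = 80
Easton - Willow - Sutton - Milton - Maple - Corby - Easton: 9+10+14+6+17+7 = 63
Easton - Willow - Maple - Corby - Sutton - Milton - Easton: 9+3+17+12+14+13 = 68
Easton - Willow - Maple - Corby - Milton - Sutton - Easton: 9+3+17+18+14+5 = 66
… (46 more)
Easton - Corby - Maple - Milton - Willow - Sutton - Easton: 7+17+6+4+10+5 = 49  ← best
The minimum is 49.
One optimal route: Easton → Corby → Maple → Milton → Willow → Sutton → Easton (or its reverse).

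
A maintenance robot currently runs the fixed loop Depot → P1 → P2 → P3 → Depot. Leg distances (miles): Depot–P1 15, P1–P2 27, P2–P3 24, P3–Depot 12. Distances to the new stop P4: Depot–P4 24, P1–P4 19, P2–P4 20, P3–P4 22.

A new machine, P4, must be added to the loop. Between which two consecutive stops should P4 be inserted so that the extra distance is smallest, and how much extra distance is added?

Insertion cost between consecutive stops i–j is d(i,P4) + d(P4,j) − d(i,j):
  between Depot and P1: 24 + 19 − 15 = 28
  between P1 and P2: 19 + 20 − 27 = 12
  between P2 and P3: 20 + 22 − 24 = 18
  between P3 and Depot: 22 + 24 − 12 = 34
Cheapest insertion is between P1 and P2, adding 12.
New total = 78 + 12 = 90.

Minimum extra distance: 12 miles, inserting P4 between P1 and P2.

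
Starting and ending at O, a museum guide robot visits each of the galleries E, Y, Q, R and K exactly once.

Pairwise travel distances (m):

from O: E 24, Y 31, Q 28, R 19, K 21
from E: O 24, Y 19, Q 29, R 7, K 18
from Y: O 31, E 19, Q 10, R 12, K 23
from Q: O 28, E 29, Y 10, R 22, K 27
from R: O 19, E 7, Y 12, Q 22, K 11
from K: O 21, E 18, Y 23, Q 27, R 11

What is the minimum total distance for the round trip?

O → E → Y → Q → R → K → O: 24+19+10+22+11+21 = 107
O → E → Y → Q → K → R → O: 24+19+10+27+11+19 = 110
O → E → Y → R → Q → K → O: 24+19+12+22+27+21 = 125
O → E → Y → R → K → Q → O: 24+19+12+11+27+28 = 121
O → E → Y → K → Q → R → O: 24+19+23+27+22+19 = 134
O → E → Y → K → R → Q → O: 24+19+23+11+22+28 = 127
O → E → Q → Y → R → K → O: 24+29+10+12+11+21 = 107
O → E → Q → Y → K → R → O: 24+29+10+23+11+19 = 116
O → E → Q → R → Y → K → O: 24+29+22+12+23+21 = 131
O → E → Q → R → K → Y → O: 24+29+22+11+23+31 = 140
O → E → Q → K → Y → R → O: 24+29+27+23+12+19 = 134
O → E → Q → K → R → Y → O: 24+29+27+11+12+31 = 134
O → E → R → Y → Q → K → O: 24+7+12+10+27+21 = 101
O → E → R → Y → K → Q → O: 24+7+12+23+27+28 = 121
… (46 more)
O → Q → Y → E → R → K → O: 28+10+19+7+11+21 = 96  ← best
The minimum is 96.
One optimal route: O → Q → Y → E → R → K → O (or its reverse).

Minimum total distance: 96 m.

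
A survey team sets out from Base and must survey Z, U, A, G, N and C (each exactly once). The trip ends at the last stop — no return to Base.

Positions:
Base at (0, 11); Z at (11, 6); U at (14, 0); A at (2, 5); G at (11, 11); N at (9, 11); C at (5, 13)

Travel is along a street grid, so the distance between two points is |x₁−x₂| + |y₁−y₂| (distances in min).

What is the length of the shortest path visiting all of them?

There are 6! = 720 possible orderings.
Base → Z → U → A → G → N → C: 16+9+17+15+2+6 = 65
Base → Z → U → A → G → C → N: 16+9+17+15+8+6 = 71
Base → Z → U → A → N → G → C: 16+9+17+13+2+8 = 65
Base → Z → U → A → N → C → G: 16+9+17+13+6+8 = 69
Base → Z → U → A → C → G → N: 16+9+17+11+8+2 = 63
Base → Z → U → A → C → N → G: 16+9+17+11+6+2 = 61
Base → Z → U → G → A → N → C: 16+9+14+15+13+6 = 73
Base → Z → U → G → A → C → N: 16+9+14+15+11+6 = 71
… (712 more)
Base → A → C → N → G → Z → U: 8+11+6+2+5+9 = 41  ← best
The minimum is 41.
One shortest path: Base → A → C → N → G → Z → U.

41 min — the minimum one-way total.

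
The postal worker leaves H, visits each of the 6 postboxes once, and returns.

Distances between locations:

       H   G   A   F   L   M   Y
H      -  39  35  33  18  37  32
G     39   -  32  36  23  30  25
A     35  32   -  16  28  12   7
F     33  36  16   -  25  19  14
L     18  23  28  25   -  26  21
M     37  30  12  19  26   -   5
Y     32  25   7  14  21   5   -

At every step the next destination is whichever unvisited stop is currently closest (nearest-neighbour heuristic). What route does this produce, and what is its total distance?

Total distance 147 via the nearest-neighbour route H → L → Y → M → A → F → G → H.

At H the remaining stops are L 18, Y 32, F 33, A 35, M 37, G 39; go to L.
At L the remaining stops are Y 21, G 23, F 25, M 26, A 28; go to Y.
At Y the remaining stops are M 5, A 7, F 14, G 25; go to M.
At M the remaining stops are A 12, F 19, G 30; go to A.
At A the remaining stops are F 16, G 32; go to F.
At F the remaining stops are G 36; go to G.
Return G→H: 39.
Total = 18 + 21 + 5 + 12 + 16 + 36 + 39 = 147.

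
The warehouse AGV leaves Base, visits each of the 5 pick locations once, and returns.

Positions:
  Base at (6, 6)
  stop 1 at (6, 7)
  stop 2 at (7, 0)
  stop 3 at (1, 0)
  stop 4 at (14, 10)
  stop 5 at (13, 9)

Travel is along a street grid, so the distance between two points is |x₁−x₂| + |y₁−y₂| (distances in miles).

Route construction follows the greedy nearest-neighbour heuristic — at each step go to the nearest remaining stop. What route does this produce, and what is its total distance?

Nearest-neighbour total = 50 miles; route Base → stop 1 → stop 2 → stop 3 → stop 5 → stop 4 → Base.

From Base: distances to unvisited — stop 1=1, stop 2=7, stop 5=10, stop 3=11, stop 4=12. Nearest is stop 1 (1).
From stop 1: distances to unvisited — stop 2=8, stop 5=9, stop 4=11, stop 3=12. Nearest is stop 2 (8).
From stop 2: distances to unvisited — stop 3=6, stop 5=15, stop 4=17. Nearest is stop 3 (6).
From stop 3: distances to unvisited — stop 5=21, stop 4=23. Nearest is stop 5 (21).
From stop 5: distances to unvisited — stop 4=2. Nearest is stop 4 (2).
Return stop 4→Base: 12.
Total = 1 + 8 + 6 + 21 + 2 + 12 = 50.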